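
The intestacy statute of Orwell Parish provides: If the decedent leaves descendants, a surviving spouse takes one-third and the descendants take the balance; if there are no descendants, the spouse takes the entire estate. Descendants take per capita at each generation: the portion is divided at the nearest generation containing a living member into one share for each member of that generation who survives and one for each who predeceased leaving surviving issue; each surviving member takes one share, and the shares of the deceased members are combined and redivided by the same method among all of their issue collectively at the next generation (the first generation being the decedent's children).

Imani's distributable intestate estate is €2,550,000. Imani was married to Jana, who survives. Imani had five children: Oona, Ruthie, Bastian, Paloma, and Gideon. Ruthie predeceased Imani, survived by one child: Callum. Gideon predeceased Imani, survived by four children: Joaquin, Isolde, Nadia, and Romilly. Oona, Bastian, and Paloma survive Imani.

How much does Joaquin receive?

Joaquin receives €136,000.

Jana takes one-third of €2,550,000 = €850,000. The remaining €1,700,000 passes to the descendants.
The descendants' portion (€1,700,000) is divided at the children's generation into 5 shares of €340,000. Oona, Bastian, and Paloma each take €340,000. The 2 shares of the deceased (Ruthie and Gideon) are combined into a pool of €680,000.
That pool (€680,000) is divided at the grandchildren's generation equally among Callum, Joaquin, Isolde, Nadia, and Romilly: €136,000 each.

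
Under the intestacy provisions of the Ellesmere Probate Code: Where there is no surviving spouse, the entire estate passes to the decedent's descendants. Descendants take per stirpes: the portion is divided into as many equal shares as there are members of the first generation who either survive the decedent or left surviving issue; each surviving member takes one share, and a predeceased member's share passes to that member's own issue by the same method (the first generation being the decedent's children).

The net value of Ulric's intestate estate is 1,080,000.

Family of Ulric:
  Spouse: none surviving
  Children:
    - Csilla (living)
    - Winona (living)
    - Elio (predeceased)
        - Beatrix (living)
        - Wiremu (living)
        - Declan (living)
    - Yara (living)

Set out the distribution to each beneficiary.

The entire 1,080,000 passes to the descendants.
That amount (1,080,000) is divided into 4 shares of 270,000: Csilla, Winona, and Yara each take 270,000; Elio's 270,000 share passes to Elio's issue.
Elio's share (270,000) is divided into 3 shares of 90,000: Beatrix, Wiremu, and Declan each take 90,000.

Csilla: 270,000; Winona: 270,000; Beatrix: 90,000; Wiremu: 90,000; Declan: 90,000; Yara: 270,000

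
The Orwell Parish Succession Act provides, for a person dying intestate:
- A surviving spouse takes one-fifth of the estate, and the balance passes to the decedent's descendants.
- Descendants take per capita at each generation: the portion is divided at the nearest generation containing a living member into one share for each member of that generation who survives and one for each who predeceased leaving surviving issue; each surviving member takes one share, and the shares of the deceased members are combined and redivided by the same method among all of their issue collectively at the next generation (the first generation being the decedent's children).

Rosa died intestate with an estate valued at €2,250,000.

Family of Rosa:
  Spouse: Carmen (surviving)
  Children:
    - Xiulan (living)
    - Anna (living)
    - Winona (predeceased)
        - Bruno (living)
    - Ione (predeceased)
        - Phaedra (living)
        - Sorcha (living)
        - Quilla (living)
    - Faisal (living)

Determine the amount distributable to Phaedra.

Phaedra receives €180,000.

Carmen takes one-fifth of €2,250,000 = €450,000. The remaining €1,800,000 passes to the descendants.
The descendants' portion (€1,800,000) is divided at the children's generation into 5 shares of €360,000. Xiulan, Anna, and Faisal each take €360,000. The 2 shares of the deceased (Winona and Ione) are combined into a pool of €720,000.
That pool (€720,000) is divided at the grandchildren's generation equally among Bruno, Phaedra, Sorcha, and Quilla: €180,000 each.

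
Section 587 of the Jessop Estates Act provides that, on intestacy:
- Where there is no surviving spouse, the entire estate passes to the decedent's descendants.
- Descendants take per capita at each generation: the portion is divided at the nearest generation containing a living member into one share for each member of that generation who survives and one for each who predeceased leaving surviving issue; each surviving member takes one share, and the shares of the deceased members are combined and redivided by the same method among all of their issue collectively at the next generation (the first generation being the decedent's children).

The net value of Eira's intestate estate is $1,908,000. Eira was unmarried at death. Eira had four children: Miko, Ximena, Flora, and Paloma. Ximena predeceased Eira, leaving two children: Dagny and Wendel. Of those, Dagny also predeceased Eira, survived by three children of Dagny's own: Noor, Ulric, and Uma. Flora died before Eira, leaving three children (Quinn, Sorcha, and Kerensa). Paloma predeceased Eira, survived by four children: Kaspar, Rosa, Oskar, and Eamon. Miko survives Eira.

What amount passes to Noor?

Noor receives $53,000.

The entire $1,908,000 passes to the descendants.
That amount ($1,908,000) is divided at the children's generation into 4 shares of $477,000. Miko takes $477,000. The 3 shares of the deceased (Ximena, Flora, and Paloma) are combined into a pool of $1,431,000.
That pool ($1,431,000) is divided at the grandchildren's generation into 9 shares of $159,000. Wendel, Quinn, Sorcha, Kerensa, Kaspar, Rosa, Oskar, and Eamon each take $159,000. The remaining share for the deceased Dagny ($159,000) is carried to the next generation.
That pool ($159,000) is divided at the great-grandchildren's generation equally among Noor, Ulric, and Uma: $53,000 each.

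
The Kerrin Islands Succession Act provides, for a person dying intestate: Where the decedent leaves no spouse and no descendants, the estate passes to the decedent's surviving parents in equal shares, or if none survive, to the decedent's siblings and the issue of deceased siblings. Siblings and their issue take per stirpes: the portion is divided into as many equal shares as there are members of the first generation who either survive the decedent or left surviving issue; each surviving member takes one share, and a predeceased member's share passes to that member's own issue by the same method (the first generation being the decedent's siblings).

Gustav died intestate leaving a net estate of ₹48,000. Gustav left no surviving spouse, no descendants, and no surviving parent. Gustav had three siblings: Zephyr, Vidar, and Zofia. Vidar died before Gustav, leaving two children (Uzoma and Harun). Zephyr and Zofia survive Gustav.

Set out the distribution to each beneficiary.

Zephyr: ₹16,000; Uzoma: ₹8,000; Harun: ₹8,000; Zofia: ₹16,000

The entire ₹48,000 passes to the siblings and their issue.
That amount (₹48,000) is divided into 3 shares of ₹16,000: Zephyr and Zofia each take ₹16,000; Vidar's ₹16,000 share passes to Vidar's issue.
Vidar's share (₹16,000) is divided into 2 shares of ₹8,000: Uzoma and Harun each take ₹8,000.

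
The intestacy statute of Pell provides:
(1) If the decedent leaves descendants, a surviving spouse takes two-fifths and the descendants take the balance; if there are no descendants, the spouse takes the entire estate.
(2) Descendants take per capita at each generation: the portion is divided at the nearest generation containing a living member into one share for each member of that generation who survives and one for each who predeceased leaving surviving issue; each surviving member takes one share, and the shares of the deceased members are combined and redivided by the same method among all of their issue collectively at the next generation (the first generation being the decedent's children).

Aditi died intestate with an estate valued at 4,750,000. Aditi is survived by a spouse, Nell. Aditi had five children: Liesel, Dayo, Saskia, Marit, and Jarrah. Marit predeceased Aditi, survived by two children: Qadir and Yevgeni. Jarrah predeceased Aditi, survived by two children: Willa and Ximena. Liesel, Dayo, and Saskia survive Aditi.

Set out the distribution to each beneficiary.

Nell: 1,900,000; Liesel: 570,000; Dayo: 570,000; Saskia: 570,000; Qadir: 285,000; Yevgeni: 285,000; Willa: 285,000; Ximena: 285,000

Nell takes two-fifths of 4,750,000 = 1,900,000. The remaining 2,850,000 passes to the descendants.
The descendants' portion (2,850,000) is divided at the children's generation into 5 shares of 570,000. Liesel, Dayo, and Saskia each take 570,000. The 2 shares of the deceased (Marit and Jarrah) are combined into a pool of 1,140,000.
That pool (1,140,000) is divided at the grandchildren's generation equally among Qadir, Yevgeni, Willa, and Ximena: 285,000 each.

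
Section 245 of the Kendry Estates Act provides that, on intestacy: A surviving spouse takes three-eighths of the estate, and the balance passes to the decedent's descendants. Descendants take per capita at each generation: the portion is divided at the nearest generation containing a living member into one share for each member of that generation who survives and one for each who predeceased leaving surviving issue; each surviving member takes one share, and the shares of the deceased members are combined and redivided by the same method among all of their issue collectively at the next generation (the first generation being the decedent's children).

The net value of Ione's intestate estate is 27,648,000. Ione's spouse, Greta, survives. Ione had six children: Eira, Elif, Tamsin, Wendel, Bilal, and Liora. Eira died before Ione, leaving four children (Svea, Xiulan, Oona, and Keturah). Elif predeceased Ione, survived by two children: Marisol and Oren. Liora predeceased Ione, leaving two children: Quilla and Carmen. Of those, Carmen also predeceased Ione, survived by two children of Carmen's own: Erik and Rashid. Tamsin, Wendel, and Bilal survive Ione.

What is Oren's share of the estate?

Greta takes three-eighths of 27,648,000 = 10,368,000. The remaining 17,280,000 passes to the descendants.
The descendants' portion (17,280,000) is divided at the children's generation into 6 shares of 2,880,000. Tamsin, Wendel, and Bilal each take 2,880,000. The 3 shares of the deceased (Eira, Elif, and Liora) are combined into a pool of 8,640,000.
That pool (8,640,000) is divided at the grandchildren's generation into 8 shares of 1,080,000. Svea, Xiulan, Oona, Keturah, Marisol, Oren, and Quilla each take 1,080,000. The remaining share for the deceased Carmen (1,080,000) is carried to the next generation.
That pool (1,080,000) is divided at the great-grandchildren's generation equally among Erik and Rashid: 540,000 each.

Oren receives 1,080,000.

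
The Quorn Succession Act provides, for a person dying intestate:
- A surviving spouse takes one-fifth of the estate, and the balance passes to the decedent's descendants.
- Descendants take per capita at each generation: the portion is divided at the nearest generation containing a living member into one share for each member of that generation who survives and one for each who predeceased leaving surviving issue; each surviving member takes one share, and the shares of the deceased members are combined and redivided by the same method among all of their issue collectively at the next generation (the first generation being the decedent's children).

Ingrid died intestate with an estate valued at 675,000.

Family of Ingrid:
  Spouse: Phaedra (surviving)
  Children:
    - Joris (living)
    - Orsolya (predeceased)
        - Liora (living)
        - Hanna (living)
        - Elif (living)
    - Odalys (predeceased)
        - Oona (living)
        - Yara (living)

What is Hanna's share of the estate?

Phaedra takes one-fifth of 675,000 = 135,000. The remaining 540,000 passes to the descendants.
The descendants' portion (540,000) is divided at the children's generation into 3 shares of 180,000. Joris takes 180,000. The 2 shares of the deceased (Orsolya and Odalys) are combined into a pool of 360,000.
That pool (360,000) is divided at the grandchildren's generation equally among Liora, Hanna, Elif, Oona, and Yara: 72,000 each.

Hanna receives 72,000.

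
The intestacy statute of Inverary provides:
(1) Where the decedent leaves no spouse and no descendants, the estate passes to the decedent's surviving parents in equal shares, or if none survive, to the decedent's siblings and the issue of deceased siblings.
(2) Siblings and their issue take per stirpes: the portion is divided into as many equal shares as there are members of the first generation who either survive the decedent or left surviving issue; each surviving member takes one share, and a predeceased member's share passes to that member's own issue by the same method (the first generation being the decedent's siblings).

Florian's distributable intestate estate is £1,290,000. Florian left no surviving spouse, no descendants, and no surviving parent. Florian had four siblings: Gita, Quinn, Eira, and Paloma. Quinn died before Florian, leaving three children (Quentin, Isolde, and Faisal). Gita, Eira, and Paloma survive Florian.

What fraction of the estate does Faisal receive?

Faisal receives 1/12 of the estate.

The entire £1,290,000 passes to the siblings and their issue.
That amount (£1,290,000) is divided into 4 shares of £322,500: Gita, Eira, and Paloma each take £322,500; Quinn's £322,500 share passes to Quinn's issue.
Quinn's share (£322,500) is divided into 3 shares of £107,500: Quentin, Isolde, and Faisal each take £107,500.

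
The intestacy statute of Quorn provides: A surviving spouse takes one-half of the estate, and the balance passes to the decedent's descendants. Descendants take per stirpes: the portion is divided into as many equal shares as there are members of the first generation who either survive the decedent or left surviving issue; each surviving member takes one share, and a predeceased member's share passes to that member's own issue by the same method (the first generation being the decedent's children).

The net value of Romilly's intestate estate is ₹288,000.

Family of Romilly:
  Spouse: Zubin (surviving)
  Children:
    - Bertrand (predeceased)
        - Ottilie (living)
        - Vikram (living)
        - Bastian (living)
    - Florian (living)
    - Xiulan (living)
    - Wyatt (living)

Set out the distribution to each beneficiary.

Zubin takes one-half of ₹288,000 = ₹144,000. The remaining ₹144,000 passes to the descendants.
The descendants' portion (₹144,000) is divided into 4 shares of ₹36,000: Florian, Xiulan, and Wyatt each take ₹36,000; Bertrand's ₹36,000 share passes to Bertrand's issue.
Bertrand's share (₹36,000) is divided into 3 shares of ₹12,000: Ottilie, Vikram, and Bastian each take ₹12,000.

Zubin: ₹144,000; Ottilie: ₹12,000; Vikram: ₹12,000; Bastian: ₹12,000; Florian: ₹36,000; Xiulan: ₹36,000; Wyatt: ₹36,000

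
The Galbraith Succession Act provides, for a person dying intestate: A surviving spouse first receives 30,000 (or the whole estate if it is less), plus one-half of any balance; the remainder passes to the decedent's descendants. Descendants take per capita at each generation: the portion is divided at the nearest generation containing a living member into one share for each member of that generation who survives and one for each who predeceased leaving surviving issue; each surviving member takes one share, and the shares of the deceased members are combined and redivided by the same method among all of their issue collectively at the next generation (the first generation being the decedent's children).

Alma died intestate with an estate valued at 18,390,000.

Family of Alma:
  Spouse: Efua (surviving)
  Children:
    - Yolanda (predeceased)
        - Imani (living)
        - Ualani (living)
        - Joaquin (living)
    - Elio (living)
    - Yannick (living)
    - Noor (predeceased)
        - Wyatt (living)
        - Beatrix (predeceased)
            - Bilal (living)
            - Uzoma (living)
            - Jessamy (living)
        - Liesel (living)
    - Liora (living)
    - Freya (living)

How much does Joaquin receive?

Efua first takes 30,000, leaving a balance of 18,360,000. Efua then takes one-half of the balance (9,180,000), for a total of 9,210,000. The remaining 9,180,000 passes to the descendants.
The descendants' portion (9,180,000) is divided at the children's generation into 6 shares of 1,530,000. Elio, Yannick, Liora, and Freya each take 1,530,000. The 2 shares of the deceased (Yolanda and Noor) are combined into a pool of 3,060,000.
That pool (3,060,000) is divided at the grandchildren's generation into 6 shares of 510,000. Imani, Ualani, Joaquin, Wyatt, and Liesel each take 510,000. The remaining share for the deceased Beatrix (510,000) is carried to the next generation.
That pool (510,000) is divided at the great-grandchildren's generation equally among Bilal, Uzoma, and Jessamy: 170,000 each.

Joaquin receives 510,000.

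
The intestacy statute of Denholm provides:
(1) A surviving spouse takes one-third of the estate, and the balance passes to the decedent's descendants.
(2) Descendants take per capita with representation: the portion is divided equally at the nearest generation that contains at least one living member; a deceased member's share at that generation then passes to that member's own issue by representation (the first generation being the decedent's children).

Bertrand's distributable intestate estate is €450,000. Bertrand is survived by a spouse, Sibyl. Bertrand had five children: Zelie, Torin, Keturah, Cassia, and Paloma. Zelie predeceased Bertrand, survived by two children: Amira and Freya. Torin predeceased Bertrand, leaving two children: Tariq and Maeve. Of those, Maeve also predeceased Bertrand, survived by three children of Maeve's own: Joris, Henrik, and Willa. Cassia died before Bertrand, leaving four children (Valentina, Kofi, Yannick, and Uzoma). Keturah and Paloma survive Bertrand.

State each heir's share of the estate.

Sibyl: €150,000; Amira: €30,000; Freya: €30,000; Tariq: €30,000; Joris: €10,000; Henrik: €10,000; Willa: €10,000; Keturah: €60,000; Valentina: €15,000; Kofi: €15,000; Yannick: €15,000; Uzoma: €15,000; Paloma: €60,000

Sibyl takes one-third of €450,000 = €150,000. The remaining €300,000 passes to the descendants.
The descendants' portion (€300,000) is divided into 5 shares of €60,000: Keturah and Paloma each take €60,000; Zelie's €60,000 share passes to Zelie's issue; Torin's €60,000 share passes to Torin's issue; Cassia's €60,000 share passes to Cassia's issue.
Zelie's share (€60,000) is divided into 2 shares of €30,000: Amira and Freya each take €30,000.
Torin's share (€60,000) is divided into 2 shares of €30,000: Tariq takes €30,000; Maeve's €30,000 share passes to Maeve's issue.
Maeve's share (€30,000) is divided into 3 shares of €10,000: Joris, Henrik, and Willa each take €10,000.
Cassia's share (€60,000) is divided into 4 shares of €15,000: Valentina, Kofi, Yannick, and Uzoma each take €15,000.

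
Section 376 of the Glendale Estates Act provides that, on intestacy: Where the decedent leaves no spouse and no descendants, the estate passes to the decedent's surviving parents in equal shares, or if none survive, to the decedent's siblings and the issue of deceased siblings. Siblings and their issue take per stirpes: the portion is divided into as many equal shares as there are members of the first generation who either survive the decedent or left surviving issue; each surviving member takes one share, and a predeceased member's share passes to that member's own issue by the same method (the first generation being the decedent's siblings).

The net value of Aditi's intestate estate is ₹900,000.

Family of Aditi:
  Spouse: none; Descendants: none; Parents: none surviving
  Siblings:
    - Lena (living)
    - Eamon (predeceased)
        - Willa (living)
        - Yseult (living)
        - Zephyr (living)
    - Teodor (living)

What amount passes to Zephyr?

The entire ₹900,000 passes to the siblings and their issue.
That amount (₹900,000) is divided into 3 shares of ₹300,000: Lena and Teodor each take ₹300,000; Eamon's ₹300,000 share passes to Eamon's issue.
Eamon's share (₹300,000) is divided into 3 shares of ₹100,000: Willa, Yseult, and Zephyr each take ₹100,000.

Zephyr receives ₹100,000.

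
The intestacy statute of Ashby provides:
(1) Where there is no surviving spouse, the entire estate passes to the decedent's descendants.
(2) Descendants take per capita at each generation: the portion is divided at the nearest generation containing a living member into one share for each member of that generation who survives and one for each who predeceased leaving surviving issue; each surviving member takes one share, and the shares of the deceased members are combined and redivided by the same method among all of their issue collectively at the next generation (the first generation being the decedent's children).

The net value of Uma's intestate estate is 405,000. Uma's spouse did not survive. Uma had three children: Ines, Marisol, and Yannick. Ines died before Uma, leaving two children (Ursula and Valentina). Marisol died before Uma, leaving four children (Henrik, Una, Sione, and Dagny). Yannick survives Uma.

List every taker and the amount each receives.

Ursula: 45,000; Valentina: 45,000; Henrik: 45,000; Una: 45,000; Sione: 45,000; Dagny: 45,000; Yannick: 135,000

The entire 405,000 passes to the descendants.
That amount (405,000) is divided at the children's generation into 3 shares of 135,000. Yannick takes 135,000. The 2 shares of the deceased (Ines and Marisol) are combined into a pool of 270,000.
That pool (270,000) is divided at the grandchildren's generation equally among Ursula, Valentina, Henrik, Una, Sione, and Dagny: 45,000 each.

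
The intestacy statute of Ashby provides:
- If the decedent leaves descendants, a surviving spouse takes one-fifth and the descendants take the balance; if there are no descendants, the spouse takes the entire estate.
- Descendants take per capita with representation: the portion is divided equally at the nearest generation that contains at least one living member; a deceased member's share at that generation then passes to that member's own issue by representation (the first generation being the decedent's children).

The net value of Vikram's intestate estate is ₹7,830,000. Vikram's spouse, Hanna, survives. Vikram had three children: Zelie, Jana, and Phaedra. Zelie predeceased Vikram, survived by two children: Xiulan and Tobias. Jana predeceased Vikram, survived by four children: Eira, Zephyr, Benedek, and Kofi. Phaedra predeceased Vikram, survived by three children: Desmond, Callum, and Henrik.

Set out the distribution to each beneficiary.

Hanna: ₹1,566,000; Xiulan: ₹696,000; Tobias: ₹696,000; Eira: ₹696,000; Zephyr: ₹696,000; Benedek: ₹696,000; Kofi: ₹696,000; Desmond: ₹696,000; Callum: ₹696,000; Henrik: ₹696,000

Hanna takes one-fifth of ₹7,830,000 = ₹1,566,000. The remaining ₹6,264,000 passes to the descendants.
No child survives, so the initial division is made at the grandchildren's generation.
The descendants' portion (₹6,264,000) is divided into 9 shares of ₹696,000: Xiulan, Tobias, Eira, Zephyr, Benedek, Kofi, Desmond, Callum, and Henrik each take ₹696,000.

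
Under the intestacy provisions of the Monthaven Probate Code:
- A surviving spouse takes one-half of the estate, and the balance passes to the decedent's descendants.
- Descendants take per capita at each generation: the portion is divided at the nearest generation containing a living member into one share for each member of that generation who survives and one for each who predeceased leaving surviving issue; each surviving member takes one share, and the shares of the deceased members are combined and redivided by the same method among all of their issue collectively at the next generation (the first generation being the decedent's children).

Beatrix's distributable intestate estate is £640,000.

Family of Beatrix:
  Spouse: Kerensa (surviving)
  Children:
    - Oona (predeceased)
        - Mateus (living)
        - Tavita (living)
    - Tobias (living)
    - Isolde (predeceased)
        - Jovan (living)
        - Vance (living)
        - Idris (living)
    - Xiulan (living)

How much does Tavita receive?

Kerensa takes one-half of £640,000 = £320,000. The remaining £320,000 passes to the descendants.
The descendants' portion (£320,000) is divided at the children's generation into 4 shares of £80,000. Tobias and Xiulan each take £80,000. The 2 shares of the deceased (Oona and Isolde) are combined into a pool of £160,000.
That pool (£160,000) is divided at the grandchildren's generation equally among Mateus, Tavita, Jovan, Vance, and Idris: £32,000 each.

Tavita receives £32,000.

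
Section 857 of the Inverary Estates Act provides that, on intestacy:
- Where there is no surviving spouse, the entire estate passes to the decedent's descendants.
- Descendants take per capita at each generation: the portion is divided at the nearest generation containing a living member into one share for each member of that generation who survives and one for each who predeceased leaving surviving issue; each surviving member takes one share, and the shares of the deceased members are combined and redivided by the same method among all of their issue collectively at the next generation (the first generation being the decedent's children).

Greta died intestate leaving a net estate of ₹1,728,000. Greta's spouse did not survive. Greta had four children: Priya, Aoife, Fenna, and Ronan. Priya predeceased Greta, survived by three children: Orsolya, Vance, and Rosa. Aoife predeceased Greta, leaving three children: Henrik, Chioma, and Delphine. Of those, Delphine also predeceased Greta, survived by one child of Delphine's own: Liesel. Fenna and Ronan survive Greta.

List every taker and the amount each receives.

The entire ₹1,728,000 passes to the descendants.
That amount (₹1,728,000) is divided at the children's generation into 4 shares of ₹432,000. Fenna and Ronan each take ₹432,000. The 2 shares of the deceased (Priya and Aoife) are combined into a pool of ₹864,000.
That pool (₹864,000) is divided at the grandchildren's generation into 6 shares of ₹144,000. Orsolya, Vance, Rosa, Henrik, and Chioma each take ₹144,000. The remaining share for the deceased Delphine (₹144,000) is carried to the next generation.
That pool (₹144,000) passes entirely to Liesel, the sole taker at the great-grandchildren's generation.

Orsolya: ₹144,000; Vance: ₹144,000; Rosa: ₹144,000; Henrik: ₹144,000; Chioma: ₹144,000; Liesel: ₹144,000; Fenna: ₹432,000; Ronan: ₹432,000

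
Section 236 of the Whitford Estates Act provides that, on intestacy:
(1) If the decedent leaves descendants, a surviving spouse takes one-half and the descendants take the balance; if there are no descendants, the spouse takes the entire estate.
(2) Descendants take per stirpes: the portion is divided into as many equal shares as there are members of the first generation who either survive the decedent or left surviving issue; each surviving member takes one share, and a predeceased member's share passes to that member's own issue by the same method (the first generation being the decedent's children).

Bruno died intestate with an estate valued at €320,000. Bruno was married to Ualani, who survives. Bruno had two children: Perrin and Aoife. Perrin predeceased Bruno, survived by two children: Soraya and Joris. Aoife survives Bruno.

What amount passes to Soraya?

Ualani takes one-half of €320,000 = €160,000. The remaining €160,000 passes to the descendants.
The descendants' portion (€160,000) is divided into 2 shares of €80,000: Aoife takes €80,000; Perrin's €80,000 share passes to Perrin's issue.
Perrin's share (€80,000) is divided into 2 shares of €40,000: Soraya and Joris each take €40,000.

Soraya receives €40,000.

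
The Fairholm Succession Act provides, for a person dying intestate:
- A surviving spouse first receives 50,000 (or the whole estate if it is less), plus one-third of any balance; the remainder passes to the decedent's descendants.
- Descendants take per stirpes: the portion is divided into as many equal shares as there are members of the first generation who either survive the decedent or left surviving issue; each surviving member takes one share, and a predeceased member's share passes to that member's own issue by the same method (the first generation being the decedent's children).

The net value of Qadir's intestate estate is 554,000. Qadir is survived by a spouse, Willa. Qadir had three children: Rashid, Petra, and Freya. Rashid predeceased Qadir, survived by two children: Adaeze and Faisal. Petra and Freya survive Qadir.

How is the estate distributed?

Willa: 218,000; Adaeze: 56,000; Faisal: 56,000; Petra: 112,000; Freya: 112,000

Willa first takes 50,000, leaving a balance of 504,000. Willa then takes one-third of the balance (168,000), for a total of 218,000. The remaining 336,000 passes to the descendants.
The descendants' portion (336,000) is divided into 3 shares of 112,000: Petra and Freya each take 112,000; Rashid's 112,000 share passes to Rashid's issue.
Rashid's share (112,000) is divided into 2 shares of 56,000: Adaeze and Faisal each take 56,000.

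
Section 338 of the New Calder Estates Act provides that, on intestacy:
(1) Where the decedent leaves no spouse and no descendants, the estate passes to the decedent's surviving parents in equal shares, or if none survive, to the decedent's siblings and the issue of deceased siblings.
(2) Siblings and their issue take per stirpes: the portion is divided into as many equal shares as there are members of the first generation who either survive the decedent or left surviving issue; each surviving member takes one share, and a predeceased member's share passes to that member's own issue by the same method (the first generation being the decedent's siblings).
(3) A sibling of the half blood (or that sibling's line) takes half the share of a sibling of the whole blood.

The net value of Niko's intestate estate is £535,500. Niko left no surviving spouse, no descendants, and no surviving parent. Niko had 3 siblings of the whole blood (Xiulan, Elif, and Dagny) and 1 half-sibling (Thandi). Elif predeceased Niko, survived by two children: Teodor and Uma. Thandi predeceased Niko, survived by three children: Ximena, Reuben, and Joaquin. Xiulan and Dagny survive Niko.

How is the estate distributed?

The entire £535,500 passes to the siblings and their issue.
Counting each half-blood sibling's line as half a unit, there are 7/2 units in £535,500, so one unit is £153,000. Whole-blood lines (Xiulan, Elif, and Dagny) take £153,000 each; half-blood lines (Thandi) take £76,500 each.
Elif's share (£153,000) is divided into 2 shares of £76,500: Teodor and Uma each take £76,500.
Thandi's share (£76,500) is divided into 3 shares of £25,500: Ximena, Reuben, and Joaquin each take £25,500.

Xiulan: £153,000; Teodor: £76,500; Uma: £76,500; Dagny: £153,000; Ximena: £25,500; Reuben: £25,500; Joaquin: £25,500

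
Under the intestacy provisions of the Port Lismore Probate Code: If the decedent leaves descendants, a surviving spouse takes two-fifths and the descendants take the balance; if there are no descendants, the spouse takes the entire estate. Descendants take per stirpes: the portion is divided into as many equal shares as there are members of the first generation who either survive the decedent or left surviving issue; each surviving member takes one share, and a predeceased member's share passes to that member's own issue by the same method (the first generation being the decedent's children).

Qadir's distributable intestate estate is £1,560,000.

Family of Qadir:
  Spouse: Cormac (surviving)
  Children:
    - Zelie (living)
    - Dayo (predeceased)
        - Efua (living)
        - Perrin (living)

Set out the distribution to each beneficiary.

Cormac: £624,000; Zelie: £468,000; Efua: £234,000; Perrin: £234,000

Cormac takes two-fifths of £1,560,000 = £624,000. The remaining £936,000 passes to the descendants.
The descendants' portion (£936,000) is divided into 2 shares of £468,000: Zelie takes £468,000; Dayo's £468,000 share passes to Dayo's issue.
Dayo's share (£468,000) is divided into 2 shares of £234,000: Efua and Perrin each take £234,000.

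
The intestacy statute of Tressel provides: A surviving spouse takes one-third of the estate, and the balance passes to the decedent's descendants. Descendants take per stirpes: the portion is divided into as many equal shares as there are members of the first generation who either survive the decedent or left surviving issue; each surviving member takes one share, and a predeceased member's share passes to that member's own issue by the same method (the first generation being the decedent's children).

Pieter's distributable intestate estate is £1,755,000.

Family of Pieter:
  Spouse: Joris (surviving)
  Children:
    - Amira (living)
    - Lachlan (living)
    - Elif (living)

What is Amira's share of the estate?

Amira receives £390,000.

Joris takes one-third of £1,755,000 = £585,000. The remaining £1,170,000 passes to the descendants.
The descendants' portion (£1,170,000) is divided into 3 shares of £390,000: Amira, Lachlan, and Elif each take £390,000.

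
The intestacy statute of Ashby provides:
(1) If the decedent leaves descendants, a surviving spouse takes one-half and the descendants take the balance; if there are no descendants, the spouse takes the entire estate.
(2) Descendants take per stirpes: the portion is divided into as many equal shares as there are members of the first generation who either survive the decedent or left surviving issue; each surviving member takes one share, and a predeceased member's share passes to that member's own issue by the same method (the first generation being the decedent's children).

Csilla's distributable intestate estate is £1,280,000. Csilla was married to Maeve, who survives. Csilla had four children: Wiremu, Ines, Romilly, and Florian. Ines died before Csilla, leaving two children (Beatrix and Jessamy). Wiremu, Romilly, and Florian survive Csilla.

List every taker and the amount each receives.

Maeve takes one-half of £1,280,000 = £640,000. The remaining £640,000 passes to the descendants.
The descendants' portion (£640,000) is divided into 4 shares of £160,000: Wiremu, Romilly, and Florian each take £160,000; Ines's £160,000 share passes to Ines's issue.
Ines's share (£160,000) is divided into 2 shares of £80,000: Beatrix and Jessamy each take £80,000.

Maeve: £640,000; Wiremu: £160,000; Beatrix: £80,000; Jessamy: £80,000; Romilly: £160,000; Florian: £160,000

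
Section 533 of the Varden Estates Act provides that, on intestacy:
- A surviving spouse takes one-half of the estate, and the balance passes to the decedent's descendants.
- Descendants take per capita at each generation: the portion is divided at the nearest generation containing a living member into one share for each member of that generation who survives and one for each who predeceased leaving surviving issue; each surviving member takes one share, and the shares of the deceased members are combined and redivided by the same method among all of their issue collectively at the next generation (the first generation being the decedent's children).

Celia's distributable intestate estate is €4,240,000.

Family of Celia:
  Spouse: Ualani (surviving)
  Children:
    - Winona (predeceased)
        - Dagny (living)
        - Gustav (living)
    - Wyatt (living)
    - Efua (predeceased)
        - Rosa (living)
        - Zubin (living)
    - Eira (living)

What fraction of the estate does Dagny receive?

Ualani takes one-half of €4,240,000 = €2,120,000. The remaining €2,120,000 passes to the descendants.
The descendants' portion (€2,120,000) is divided at the children's generation into 4 shares of €530,000. Wyatt and Eira each take €530,000. The 2 shares of the deceased (Winona and Efua) are combined into a pool of €1,060,000.
That pool (€1,060,000) is divided at the grandchildren's generation equally among Dagny, Gustav, Rosa, and Zubin: €265,000 each.

Dagny receives 1/16 of the estate.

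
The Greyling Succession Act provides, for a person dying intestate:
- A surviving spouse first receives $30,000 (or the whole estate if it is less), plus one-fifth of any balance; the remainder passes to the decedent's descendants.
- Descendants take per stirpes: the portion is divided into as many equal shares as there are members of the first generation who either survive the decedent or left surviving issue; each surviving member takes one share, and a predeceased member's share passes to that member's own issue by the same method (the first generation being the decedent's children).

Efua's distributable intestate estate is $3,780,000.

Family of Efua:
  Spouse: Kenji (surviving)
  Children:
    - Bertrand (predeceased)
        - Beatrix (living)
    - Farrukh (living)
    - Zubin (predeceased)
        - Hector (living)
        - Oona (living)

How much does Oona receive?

Oona receives $500,000.

Kenji first takes $30,000, leaving a balance of $3,750,000. Kenji then takes one-fifth of the balance ($750,000), for a total of $780,000. The remaining $3,000,000 passes to the descendants.
The descendants' portion ($3,000,000) is divided into 3 shares of $1,000,000: Farrukh takes $1,000,000; Bertrand's $1,000,000 share passes to Bertrand's issue; Zubin's $1,000,000 share passes to Zubin's issue.
Bertrand's share ($1,000,000) passes entirely to Beatrix.
Zubin's share ($1,000,000) is divided into 2 shares of $500,000: Hector and Oona each take $500,000.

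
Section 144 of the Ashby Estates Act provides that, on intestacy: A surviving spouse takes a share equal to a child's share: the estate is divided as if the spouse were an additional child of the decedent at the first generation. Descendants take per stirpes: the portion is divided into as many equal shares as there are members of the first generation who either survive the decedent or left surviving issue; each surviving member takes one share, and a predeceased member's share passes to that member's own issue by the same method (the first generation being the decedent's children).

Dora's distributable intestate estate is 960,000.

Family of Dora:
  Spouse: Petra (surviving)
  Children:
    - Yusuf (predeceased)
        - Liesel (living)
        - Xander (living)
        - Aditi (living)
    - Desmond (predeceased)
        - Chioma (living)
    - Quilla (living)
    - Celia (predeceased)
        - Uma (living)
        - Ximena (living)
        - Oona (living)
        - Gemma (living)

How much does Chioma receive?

Chioma receives 192,000.

The spouse counts as an additional share at the children's level, so there are 5 primary shares of 192,000. Petra takes one such share (192,000).
The children's combined portion (768,000) is divided into 4 shares of 192,000: Quilla takes 192,000; Yusuf's 192,000 share passes to Yusuf's issue; Desmond's 192,000 share passes to Desmond's issue; Celia's 192,000 share passes to Celia's issue.
Yusuf's share (192,000) is divided into 3 shares of 64,000: Liesel, Xander, and Aditi each take 64,000.
Desmond's share (192,000) passes entirely to Chioma.
Celia's share (192,000) is divided into 4 shares of 48,000: Uma, Ximena, Oona, and Gemma each take 48,000.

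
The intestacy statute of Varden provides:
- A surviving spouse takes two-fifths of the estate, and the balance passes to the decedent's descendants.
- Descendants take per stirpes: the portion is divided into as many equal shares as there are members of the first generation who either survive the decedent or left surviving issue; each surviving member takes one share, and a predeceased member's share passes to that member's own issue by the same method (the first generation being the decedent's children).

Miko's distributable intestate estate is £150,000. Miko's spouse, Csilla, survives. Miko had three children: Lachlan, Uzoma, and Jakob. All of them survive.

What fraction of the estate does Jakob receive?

Csilla takes two-fifths of £150,000 = £60,000. The remaining £90,000 passes to the descendants.
The descendants' portion (£90,000) is divided into 3 shares of £30,000: Lachlan, Uzoma, and Jakob each take £30,000.

Jakob receives 1/5 of the estate.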